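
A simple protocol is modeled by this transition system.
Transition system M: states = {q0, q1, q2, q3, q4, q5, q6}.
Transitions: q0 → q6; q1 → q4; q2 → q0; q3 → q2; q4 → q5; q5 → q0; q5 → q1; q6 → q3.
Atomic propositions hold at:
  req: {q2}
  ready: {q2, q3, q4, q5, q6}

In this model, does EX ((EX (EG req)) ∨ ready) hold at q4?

Yes

EG req: greatest fixpoint, start Z0 = {q2}, keep only states in Sat with some successor in Z. Z1 = ∅; fixed.
Sat(EG req) = ∅
Sat(EX (EG req)) = {s : some successor in ∅} = ∅
Sat((EX (EG req)) ∨ ready) = {q2, q3, q4, q5, q6}
Sat(EX ((EX (EG req)) ∨ ready)) = {s : some successor in {q2, q3, q4, q5, q6}} = {q0, q1, q3, q4, q6}
q4 ∈ Sat(EX ((EX (EG req)) ∨ ready)) = {q0, q1, q3, q4, q6}, so the formula holds at q4.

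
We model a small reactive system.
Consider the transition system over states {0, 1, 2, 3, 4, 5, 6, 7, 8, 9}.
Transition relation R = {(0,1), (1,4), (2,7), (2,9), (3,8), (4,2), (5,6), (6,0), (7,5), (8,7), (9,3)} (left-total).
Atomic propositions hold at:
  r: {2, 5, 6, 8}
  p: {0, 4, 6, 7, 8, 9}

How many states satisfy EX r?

Sat(EX r) = {s : some successor in {2, 5, 6, 8}} = {3, 4, 5, 7}
|Sat(EX r)| = |{3, 4, 5, 7}| = 4.

4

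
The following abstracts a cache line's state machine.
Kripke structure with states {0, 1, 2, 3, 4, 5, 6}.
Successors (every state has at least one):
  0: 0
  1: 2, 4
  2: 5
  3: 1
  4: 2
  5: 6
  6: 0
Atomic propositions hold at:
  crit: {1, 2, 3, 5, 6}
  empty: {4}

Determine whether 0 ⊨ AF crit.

No

AF crit: least fixpoint, start Z0 = {1, 2, 3, 5, 6}, add states with every successor in Z. Z1 = {1, 2, 3, 4, 5, 6}; fixed.
Sat(AF crit) = {1, 2, 3, 4, 5, 6}
0 ∉ Sat(AF crit) = {1, 2, 3, 4, 5, 6}, so the formula does not hold at 0.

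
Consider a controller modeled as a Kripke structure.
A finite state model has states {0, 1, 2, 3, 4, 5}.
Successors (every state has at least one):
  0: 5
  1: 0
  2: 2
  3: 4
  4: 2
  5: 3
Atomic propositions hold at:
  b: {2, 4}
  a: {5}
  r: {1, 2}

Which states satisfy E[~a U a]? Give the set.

Sat(~a) = {0, 1, 2, 3, 4}
E[~a U a]: least fixpoint, start Z0 = Sat(a) = {5}, add states in Sat(~a) with some successor in Z. Z1 = {0, 5}; Z2 = {0, 1, 5}; fixed.
Sat(E[~a U a]) = {0, 1, 5}

{0, 1, 5}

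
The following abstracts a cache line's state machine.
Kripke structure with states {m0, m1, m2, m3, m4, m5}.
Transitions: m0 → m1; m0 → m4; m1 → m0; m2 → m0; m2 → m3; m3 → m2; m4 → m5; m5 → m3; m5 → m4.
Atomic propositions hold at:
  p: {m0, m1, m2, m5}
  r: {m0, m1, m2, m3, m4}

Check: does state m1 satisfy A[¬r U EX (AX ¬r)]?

No

Sat(¬r) = {m5}
Sat(AX ¬r) = {s : every successor in {m5}} = {m4}
Sat(EX (AX ¬r)) = {s : some successor in {m4}} = {m0, m5}
A[¬r U EX (AX ¬r)]: least fixpoint, start Z0 = Sat(EX (AX ¬r)) = {m0, m5}, add states in Sat(¬r) with every successor in Z. Already a fixed point.
Sat(A[¬r U EX (AX ¬r)]) = {m0, m5}
m1 ∉ Sat(A[¬r U EX (AX ¬r)]) = {m0, m5}, so the formula does not hold at m1.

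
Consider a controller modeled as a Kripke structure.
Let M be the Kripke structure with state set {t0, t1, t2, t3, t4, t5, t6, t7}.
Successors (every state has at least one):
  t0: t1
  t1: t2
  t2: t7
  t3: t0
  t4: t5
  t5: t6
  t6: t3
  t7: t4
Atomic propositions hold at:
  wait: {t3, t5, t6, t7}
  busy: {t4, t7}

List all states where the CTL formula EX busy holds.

Sat(EX busy) = {s : some successor in {t4, t7}} = {t2, t7}

{t2, t7}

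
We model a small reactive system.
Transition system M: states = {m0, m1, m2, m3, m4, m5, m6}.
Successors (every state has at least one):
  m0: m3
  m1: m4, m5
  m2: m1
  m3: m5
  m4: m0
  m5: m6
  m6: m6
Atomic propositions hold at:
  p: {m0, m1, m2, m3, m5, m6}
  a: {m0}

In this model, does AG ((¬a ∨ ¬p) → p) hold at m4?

No

Sat(¬a) = {m1, m2, m3, m4, m5, m6}
Sat(¬p) = {m4}
Sat(¬a ∨ ¬p) = {m1, m2, m3, m4, m5, m6}
Sat((¬a ∨ ¬p) → p) = {m0, m1, m2, m3, m5, m6}
AG ((¬a ∨ ¬p) → p): greatest fixpoint, start Z0 = {m0, m1, m2, m3, m5, m6}, keep only states in Sat with every successor in Z. Z1 = {m0, m2, m3, m5, m6}; Z2 = {m0, m3, m5, m6}; fixed.
Sat(AG ((¬a ∨ ¬p) → p)) = {m0, m3, m5, m6}
m4 ∉ Sat(AG ((¬a ∨ ¬p) → p)) = {m0, m3, m5, m6}, so the formula does not hold at m4.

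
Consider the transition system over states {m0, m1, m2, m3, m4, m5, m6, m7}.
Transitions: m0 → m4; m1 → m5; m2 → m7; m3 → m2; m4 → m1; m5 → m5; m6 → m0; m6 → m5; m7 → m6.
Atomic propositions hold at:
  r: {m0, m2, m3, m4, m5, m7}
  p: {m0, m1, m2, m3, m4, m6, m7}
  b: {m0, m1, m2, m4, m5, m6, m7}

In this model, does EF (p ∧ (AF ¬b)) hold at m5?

No

Sat(¬b) = {m3}
AF ¬b: least fixpoint, start Z0 = {m3}, add states with every successor in Z. Already a fixed point.
Sat(AF ¬b) = {m3}
Sat(p ∧ (AF ¬b)) = {m3}
EF (p ∧ (AF ¬b)): least fixpoint, start Z0 = {m3}, add states with some successor in Z. Already a fixed point.
Sat(EF (p ∧ (AF ¬b))) = {m3}
m5 ∉ Sat(EF (p ∧ (AF ¬b))) = {m3}, so the formula does not hold at m5.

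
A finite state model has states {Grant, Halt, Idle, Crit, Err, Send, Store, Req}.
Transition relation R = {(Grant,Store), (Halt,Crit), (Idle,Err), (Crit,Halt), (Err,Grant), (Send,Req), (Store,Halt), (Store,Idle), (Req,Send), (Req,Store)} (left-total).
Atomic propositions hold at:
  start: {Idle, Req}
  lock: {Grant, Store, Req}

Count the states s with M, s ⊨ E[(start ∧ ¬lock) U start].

2

Sat(¬lock) = {Halt, Idle, Crit, Err, Send}
Sat(start ∧ ¬lock) = {Idle}
E[(start ∧ ¬lock) U start]: least fixpoint, start Z0 = Sat(start) = {Idle, Req}, add states in Sat(start ∧ ¬lock) with some successor in Z. Already a fixed point.
Sat(E[(start ∧ ¬lock) U start]) = {Idle, Req}
|Sat(E[(start ∧ ¬lock) U start])| = |{Idle, Req}| = 2.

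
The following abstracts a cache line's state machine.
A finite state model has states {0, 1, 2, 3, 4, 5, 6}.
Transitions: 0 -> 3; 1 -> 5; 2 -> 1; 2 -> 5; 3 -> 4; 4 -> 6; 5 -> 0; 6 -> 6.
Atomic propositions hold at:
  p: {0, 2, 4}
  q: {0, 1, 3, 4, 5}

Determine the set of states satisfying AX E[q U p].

{0, 1, 2, 3, 5}

E[q U p]: least fixpoint, start Z0 = Sat(p) = {0, 2, 4}, add states in Sat(q) with some successor in Z. Z1 = {0, 2, 3, 4, 5}; Z2 = {0, 1, 2, 3, 4, 5}; fixed.
Sat(E[q U p]) = {0, 1, 2, 3, 4, 5}
Sat(AX E[q U p]) = {s : every successor in {0, 1, 2, 3, 4, 5}} = {0, 1, 2, 3, 5}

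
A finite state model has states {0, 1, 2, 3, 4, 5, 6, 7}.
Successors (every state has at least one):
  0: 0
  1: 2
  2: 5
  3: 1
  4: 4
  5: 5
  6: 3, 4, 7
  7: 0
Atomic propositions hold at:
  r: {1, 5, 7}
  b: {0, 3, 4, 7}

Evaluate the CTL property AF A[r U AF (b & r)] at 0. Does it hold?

Sat(b & r) = {7}
AF (b & r): least fixpoint, start Z0 = {7}, add states with every successor in Z. Already a fixed point.
Sat(AF (b & r)) = {7}
A[r U AF (b & r)]: least fixpoint, start Z0 = Sat(AF (b & r)) = {7}, add states in Sat(r) with every successor in Z. Already a fixed point.
Sat(A[r U AF (b & r)]) = {7}
AF A[r U AF (b & r)]: least fixpoint, start Z0 = {7}, add states with every successor in Z. Already a fixed point.
Sat(AF A[r U AF (b & r)]) = {7}
0 ∉ Sat(AF A[r U AF (b & r)]) = {7}, so the formula does not hold at 0.

No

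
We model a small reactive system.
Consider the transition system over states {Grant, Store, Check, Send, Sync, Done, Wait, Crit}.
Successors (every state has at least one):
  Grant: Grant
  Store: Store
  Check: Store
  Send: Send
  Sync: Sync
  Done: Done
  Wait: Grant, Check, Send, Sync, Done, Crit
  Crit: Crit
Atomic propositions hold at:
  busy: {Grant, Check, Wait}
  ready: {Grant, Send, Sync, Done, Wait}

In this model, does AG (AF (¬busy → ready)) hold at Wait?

Sat(¬busy) = {Store, Send, Sync, Done, Crit}
Sat(¬busy → ready) = {Grant, Check, Send, Sync, Done, Wait}
AF (¬busy → ready): least fixpoint, start Z0 = {Grant, Check, Send, Sync, Done, Wait}, add states with every successor in Z. Already a fixed point.
Sat(AF (¬busy → ready)) = {Grant, Check, Send, Sync, Done, Wait}
AG (AF (¬busy → ready)): greatest fixpoint, start Z0 = {Grant, Check, Send, Sync, Done, Wait}, keep only states in Sat with every successor in Z. Z1 = {Grant, Send, Sync, Done}; fixed.
Sat(AG (AF (¬busy → ready))) = {Grant, Send, Sync, Done}
Wait ∉ Sat(AG (AF (¬busy → ready))) = {Grant, Send, Sync, Done}, so the formula does not hold at Wait.

No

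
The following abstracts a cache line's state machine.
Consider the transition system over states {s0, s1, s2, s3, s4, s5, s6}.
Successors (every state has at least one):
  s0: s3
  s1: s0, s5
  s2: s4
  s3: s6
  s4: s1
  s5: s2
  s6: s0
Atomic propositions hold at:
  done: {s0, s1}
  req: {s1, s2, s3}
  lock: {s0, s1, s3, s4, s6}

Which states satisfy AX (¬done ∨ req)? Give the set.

{s0, s2, s3, s4, s5}

Sat(¬done) = {s2, s3, s4, s5, s6}
Sat(¬done ∨ req) = {s1, s2, s3, s4, s5, s6}
Sat(AX (¬done ∨ req)) = {s : every successor in {s1, s2, s3, s4, s5, s6}} = {s0, s2, s3, s4, s5}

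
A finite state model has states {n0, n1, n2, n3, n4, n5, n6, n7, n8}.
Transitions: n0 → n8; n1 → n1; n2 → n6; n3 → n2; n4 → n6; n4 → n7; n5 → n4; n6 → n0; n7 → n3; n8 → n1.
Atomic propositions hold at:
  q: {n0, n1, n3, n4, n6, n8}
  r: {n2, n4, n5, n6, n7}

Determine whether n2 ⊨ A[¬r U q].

Sat(¬r) = {n0, n1, n3, n8}
A[¬r U q]: least fixpoint, start Z0 = Sat(q) = {n0, n1, n3, n4, n6, n8}, add states in Sat(¬r) with every successor in Z. Already a fixed point.
Sat(A[¬r U q]) = {n0, n1, n3, n4, n6, n8}
n2 ∉ Sat(A[¬r U q]) = {n0, n1, n3, n4, n6, n8}, so the formula does not hold at n2.

No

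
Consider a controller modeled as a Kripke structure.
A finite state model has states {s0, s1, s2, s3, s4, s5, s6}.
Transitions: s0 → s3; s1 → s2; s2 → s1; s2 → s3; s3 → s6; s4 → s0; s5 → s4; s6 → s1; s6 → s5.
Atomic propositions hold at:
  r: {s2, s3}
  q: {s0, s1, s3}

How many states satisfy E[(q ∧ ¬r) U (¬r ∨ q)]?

Sat(¬r) = {s0, s1, s4, s5, s6}
Sat(q ∧ ¬r) = {s0, s1}
Sat(¬r ∨ q) = {s0, s1, s3, s4, s5, s6}
E[(q ∧ ¬r) U (¬r ∨ q)]: least fixpoint, start Z0 = Sat((¬r ∨ q)) = {s0, s1, s3, s4, s5, s6}, add states in Sat(q ∧ ¬r) with some successor in Z. Already a fixed point.
Sat(E[(q ∧ ¬r) U (¬r ∨ q)]) = {s0, s1, s3, s4, s5, s6}
|Sat(E[(q ∧ ¬r) U (¬r ∨ q)])| = |{s0, s1, s3, s4, s5, s6}| = 6.

6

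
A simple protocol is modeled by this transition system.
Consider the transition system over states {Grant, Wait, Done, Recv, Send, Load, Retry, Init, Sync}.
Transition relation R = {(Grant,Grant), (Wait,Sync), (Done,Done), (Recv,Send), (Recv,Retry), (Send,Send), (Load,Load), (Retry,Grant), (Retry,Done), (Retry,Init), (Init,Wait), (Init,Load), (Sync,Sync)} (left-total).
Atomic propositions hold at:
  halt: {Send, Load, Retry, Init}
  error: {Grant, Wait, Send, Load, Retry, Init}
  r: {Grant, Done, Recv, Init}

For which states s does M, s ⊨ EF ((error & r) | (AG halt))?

{Grant, Recv, Send, Load, Retry, Init}

Sat(error & r) = {Grant, Init}
AG halt: greatest fixpoint, start Z0 = {Send, Load, Retry, Init}, keep only states in Sat with every successor in Z. Z1 = {Send, Load}; fixed.
Sat(AG halt) = {Send, Load}
Sat((error & r) | (AG halt)) = {Grant, Send, Load, Init}
EF ((error & r) | (AG halt)): least fixpoint, start Z0 = {Grant, Send, Load, Init}, add states with some successor in Z. Z1 = {Grant, Recv, Send, Load, Retry, Init}; fixed.
Sat(EF ((error & r) | (AG halt))) = {Grant, Recv, Send, Load, Retry, Init}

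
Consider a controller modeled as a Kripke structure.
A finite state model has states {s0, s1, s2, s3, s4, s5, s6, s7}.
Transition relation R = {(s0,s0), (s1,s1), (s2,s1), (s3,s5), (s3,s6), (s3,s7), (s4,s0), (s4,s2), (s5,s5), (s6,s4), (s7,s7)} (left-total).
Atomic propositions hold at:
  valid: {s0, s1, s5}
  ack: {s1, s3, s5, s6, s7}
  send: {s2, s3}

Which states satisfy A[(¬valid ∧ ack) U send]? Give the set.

Sat(¬valid) = {s2, s3, s4, s6, s7}
Sat(¬valid ∧ ack) = {s3, s6, s7}
A[(¬valid ∧ ack) U send]: least fixpoint, start Z0 = Sat(send) = {s2, s3}, add states in Sat(¬valid ∧ ack) with every successor in Z. Already a fixed point.
Sat(A[(¬valid ∧ ack) U send]) = {s2, s3}

{s2, s3}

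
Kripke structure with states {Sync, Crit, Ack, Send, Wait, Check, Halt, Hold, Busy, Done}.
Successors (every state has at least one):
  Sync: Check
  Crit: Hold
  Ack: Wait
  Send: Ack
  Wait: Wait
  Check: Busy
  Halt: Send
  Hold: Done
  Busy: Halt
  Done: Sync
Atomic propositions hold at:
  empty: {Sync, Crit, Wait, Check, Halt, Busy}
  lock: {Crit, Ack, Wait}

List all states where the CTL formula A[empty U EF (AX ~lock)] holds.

Sat(~lock) = {Sync, Send, Check, Halt, Hold, Busy, Done}
Sat(AX ~lock) = {s : every successor in {Sync, Send, Check, Halt, Hold, Busy, Done}} = {Sync, Crit, Check, Halt, Hold, Busy, Done}
EF (AX ~lock): least fixpoint, start Z0 = {Sync, Crit, Check, Halt, Hold, Busy, Done}, add states with some successor in Z. Already a fixed point.
Sat(EF (AX ~lock)) = {Sync, Crit, Check, Halt, Hold, Busy, Done}
A[empty U EF (AX ~lock)]: least fixpoint, start Z0 = Sat(EF (AX ~lock)) = {Sync, Crit, Check, Halt, Hold, Busy, Done}, add states in Sat(empty) with every successor in Z. Already a fixed point.
Sat(A[empty U EF (AX ~lock)]) = {Sync, Crit, Check, Halt, Hold, Busy, Done}

{Sync, Crit, Check, Halt, Hold, Busy, Done}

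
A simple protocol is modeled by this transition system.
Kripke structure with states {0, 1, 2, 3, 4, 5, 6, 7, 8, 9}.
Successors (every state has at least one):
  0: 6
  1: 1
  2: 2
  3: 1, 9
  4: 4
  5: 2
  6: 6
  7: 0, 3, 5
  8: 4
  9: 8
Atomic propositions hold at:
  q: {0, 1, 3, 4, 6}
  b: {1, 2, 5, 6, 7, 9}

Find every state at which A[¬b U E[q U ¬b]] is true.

Sat(¬b) = {0, 3, 4, 8}
E[q U ¬b]: least fixpoint, start Z0 = Sat(¬b) = {0, 3, 4, 8}, add states in Sat(q) with some successor in Z. Already a fixed point.
Sat(E[q U ¬b]) = {0, 3, 4, 8}
A[¬b U E[q U ¬b]]: least fixpoint, start Z0 = Sat(E[q U ¬b]) = {0, 3, 4, 8}, add states in Sat(¬b) with every successor in Z. Already a fixed point.
Sat(A[¬b U E[q U ¬b]]) = {0, 3, 4, 8}

{0, 3, 4, 8}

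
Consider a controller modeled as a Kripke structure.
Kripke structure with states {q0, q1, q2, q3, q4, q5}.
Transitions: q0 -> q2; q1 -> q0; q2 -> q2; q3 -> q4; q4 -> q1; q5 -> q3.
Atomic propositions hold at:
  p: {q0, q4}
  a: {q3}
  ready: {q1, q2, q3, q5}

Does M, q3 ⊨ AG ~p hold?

No

Sat(~p) = {q1, q2, q3, q5}
AG ~p: greatest fixpoint, start Z0 = {q1, q2, q3, q5}, keep only states in Sat with every successor in Z. Z1 = {q2, q5}; Z2 = {q2}; fixed.
Sat(AG ~p) = {q2}
q3 ∉ Sat(AG ~p) = {q2}, so the formula does not hold at q3.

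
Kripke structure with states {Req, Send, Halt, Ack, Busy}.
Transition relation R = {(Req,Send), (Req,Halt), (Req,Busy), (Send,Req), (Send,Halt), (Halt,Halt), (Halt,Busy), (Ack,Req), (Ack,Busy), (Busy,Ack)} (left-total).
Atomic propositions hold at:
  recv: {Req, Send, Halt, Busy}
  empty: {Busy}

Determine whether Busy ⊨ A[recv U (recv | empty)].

Yes

Sat(recv | empty) = {Req, Send, Halt, Busy}
A[recv U (recv | empty)]: least fixpoint, start Z0 = Sat((recv | empty)) = {Req, Send, Halt, Busy}, add states in Sat(recv) with every successor in Z. Already a fixed point.
Sat(A[recv U (recv | empty)]) = {Req, Send, Halt, Busy}
Busy ∈ Sat(A[recv U (recv | empty)]) = {Req, Send, Halt, Busy}, so the formula holds at Busy.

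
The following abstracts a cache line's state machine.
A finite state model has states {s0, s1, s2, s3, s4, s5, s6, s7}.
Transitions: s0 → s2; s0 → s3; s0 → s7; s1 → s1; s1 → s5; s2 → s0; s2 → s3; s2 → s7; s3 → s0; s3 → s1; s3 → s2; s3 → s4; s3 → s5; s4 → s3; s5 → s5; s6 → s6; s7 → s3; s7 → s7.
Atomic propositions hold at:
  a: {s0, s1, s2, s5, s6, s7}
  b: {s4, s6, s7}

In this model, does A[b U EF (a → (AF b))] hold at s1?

AF b: least fixpoint, start Z0 = {s4, s6, s7}, add states with every successor in Z. Already a fixed point.
Sat(AF b) = {s4, s6, s7}
Sat(a → (AF b)) = {s3, s4, s6, s7}
EF (a → (AF b)): least fixpoint, start Z0 = {s3, s4, s6, s7}, add states with some successor in Z. Z1 = {s0, s2, s3, s4, s6, s7}; fixed.
Sat(EF (a → (AF b))) = {s0, s2, s3, s4, s6, s7}
A[b U EF (a → (AF b))]: least fixpoint, start Z0 = Sat(EF (a → (AF b))) = {s0, s2, s3, s4, s6, s7}, add states in Sat(b) with every successor in Z. Already a fixed point.
Sat(A[b U EF (a → (AF b))]) = {s0, s2, s3, s4, s6, s7}
s1 ∉ Sat(A[b U EF (a → (AF b))]) = {s0, s2, s3, s4, s6, s7}, so the formula does not hold at s1.

No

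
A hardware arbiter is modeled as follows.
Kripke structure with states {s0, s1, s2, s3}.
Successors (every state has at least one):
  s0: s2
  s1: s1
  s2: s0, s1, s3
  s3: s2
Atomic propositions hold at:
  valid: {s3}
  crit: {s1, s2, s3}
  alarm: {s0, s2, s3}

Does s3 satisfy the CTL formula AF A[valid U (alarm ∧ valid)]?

Sat(alarm ∧ valid) = {s3}
A[valid U (alarm ∧ valid)]: least fixpoint, start Z0 = Sat((alarm ∧ valid)) = {s3}, add states in Sat(valid) with every successor in Z. Already a fixed point.
Sat(A[valid U (alarm ∧ valid)]) = {s3}
AF A[valid U (alarm ∧ valid)]: least fixpoint, start Z0 = {s3}, add states with every successor in Z. Already a fixed point.
Sat(AF A[valid U (alarm ∧ valid)]) = {s3}
s3 ∈ Sat(AF A[valid U (alarm ∧ valid)]) = {s3}, so the formula holds at s3.

Yes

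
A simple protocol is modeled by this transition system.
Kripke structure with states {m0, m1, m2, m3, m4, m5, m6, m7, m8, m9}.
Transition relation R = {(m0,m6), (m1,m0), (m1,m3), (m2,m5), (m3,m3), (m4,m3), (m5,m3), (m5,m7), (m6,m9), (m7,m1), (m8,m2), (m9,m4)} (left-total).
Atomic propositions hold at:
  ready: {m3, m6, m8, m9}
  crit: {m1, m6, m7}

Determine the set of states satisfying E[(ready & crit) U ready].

Sat(ready & crit) = {m6}
E[(ready & crit) U ready]: least fixpoint, start Z0 = Sat(ready) = {m3, m6, m8, m9}, add states in Sat(ready & crit) with some successor in Z. Already a fixed point.
Sat(E[(ready & crit) U ready]) = {m3, m6, m8, m9}

{m3, m6, m8, m9}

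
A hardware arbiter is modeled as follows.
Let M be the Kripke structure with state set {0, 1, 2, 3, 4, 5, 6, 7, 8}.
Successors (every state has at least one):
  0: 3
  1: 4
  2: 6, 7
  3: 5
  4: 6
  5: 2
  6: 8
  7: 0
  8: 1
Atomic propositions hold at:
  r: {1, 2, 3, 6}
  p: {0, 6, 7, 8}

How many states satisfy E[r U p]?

5

E[r U p]: least fixpoint, start Z0 = Sat(p) = {0, 6, 7, 8}, add states in Sat(r) with some successor in Z. Z1 = {0, 2, 6, 7, 8}; fixed.
Sat(E[r U p]) = {0, 2, 6, 7, 8}
|Sat(E[r U p])| = |{0, 2, 6, 7, 8}| = 5.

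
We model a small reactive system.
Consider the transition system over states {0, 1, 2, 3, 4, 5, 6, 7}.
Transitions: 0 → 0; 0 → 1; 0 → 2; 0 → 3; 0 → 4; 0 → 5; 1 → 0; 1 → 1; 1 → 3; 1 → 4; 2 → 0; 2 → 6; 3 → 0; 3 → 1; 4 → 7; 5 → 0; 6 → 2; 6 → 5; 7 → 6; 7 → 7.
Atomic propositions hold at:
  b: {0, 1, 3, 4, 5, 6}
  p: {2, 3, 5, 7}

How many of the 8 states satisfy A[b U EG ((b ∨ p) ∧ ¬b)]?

Sat(b ∨ p) = {0, 1, 2, 3, 4, 5, 6, 7}
Sat(¬b) = {2, 7}
Sat((b ∨ p) ∧ ¬b) = {2, 7}
EG ((b ∨ p) ∧ ¬b): greatest fixpoint, start Z0 = {2, 7}, keep only states in Sat with some successor in Z. Z1 = {7}; fixed.
Sat(EG ((b ∨ p) ∧ ¬b)) = {7}
A[b U EG ((b ∨ p) ∧ ¬b)]: least fixpoint, start Z0 = Sat(EG ((b ∨ p) ∧ ¬b)) = {7}, add states in Sat(b) with every successor in Z. Z1 = {4, 7}; fixed.
Sat(A[b U EG ((b ∨ p) ∧ ¬b)]) = {4, 7}
|Sat(A[b U EG ((b ∨ p) ∧ ¬b)])| = |{4, 7}| = 2.

2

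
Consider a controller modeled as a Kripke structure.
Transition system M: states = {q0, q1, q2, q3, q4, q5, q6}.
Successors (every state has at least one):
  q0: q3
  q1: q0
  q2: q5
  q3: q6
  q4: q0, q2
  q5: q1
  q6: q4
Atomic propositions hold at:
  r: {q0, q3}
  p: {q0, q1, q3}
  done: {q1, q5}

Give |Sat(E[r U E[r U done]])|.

2

E[r U done]: least fixpoint, start Z0 = Sat(done) = {q1, q5}, add states in Sat(r) with some successor in Z. Already a fixed point.
Sat(E[r U done]) = {q1, q5}
E[r U E[r U done]]: least fixpoint, start Z0 = Sat(E[r U done]) = {q1, q5}, add states in Sat(r) with some successor in Z. Already a fixed point.
Sat(E[r U E[r U done]]) = {q1, q5}
|Sat(E[r U E[r U done]])| = |{q1, q5}| = 2.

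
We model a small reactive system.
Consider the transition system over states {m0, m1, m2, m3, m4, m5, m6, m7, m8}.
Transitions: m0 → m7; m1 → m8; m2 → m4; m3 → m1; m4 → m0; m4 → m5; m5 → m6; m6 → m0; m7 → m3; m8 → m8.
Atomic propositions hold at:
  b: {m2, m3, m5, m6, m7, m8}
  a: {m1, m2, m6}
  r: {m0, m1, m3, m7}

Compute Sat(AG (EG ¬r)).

{m8}

Sat(¬r) = {m2, m4, m5, m6, m8}
EG ¬r: greatest fixpoint, start Z0 = {m2, m4, m5, m6, m8}, keep only states in Sat with some successor in Z. Z1 = {m2, m4, m5, m8}; Z2 = {m2, m4, m8}; Z3 = {m2, m8}; Z4 = {m8}; fixed.
Sat(EG ¬r) = {m8}
AG (EG ¬r): greatest fixpoint, start Z0 = {m8}, keep only states in Sat with every successor in Z. Already a fixed point.
Sat(AG (EG ¬r)) = {m8}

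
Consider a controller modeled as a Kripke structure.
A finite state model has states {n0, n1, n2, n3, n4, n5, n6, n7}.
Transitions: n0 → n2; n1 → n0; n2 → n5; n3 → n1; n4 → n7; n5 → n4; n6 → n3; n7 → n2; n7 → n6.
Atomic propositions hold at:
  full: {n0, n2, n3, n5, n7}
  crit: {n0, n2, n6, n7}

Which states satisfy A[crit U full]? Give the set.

{n0, n2, n3, n5, n6, n7}

A[crit U full]: least fixpoint, start Z0 = Sat(full) = {n0, n2, n3, n5, n7}, add states in Sat(crit) with every successor in Z. Z1 = {n0, n2, n3, n5, n6, n7}; fixed.
Sat(A[crit U full]) = {n0, n2, n3, n5, n6, n7}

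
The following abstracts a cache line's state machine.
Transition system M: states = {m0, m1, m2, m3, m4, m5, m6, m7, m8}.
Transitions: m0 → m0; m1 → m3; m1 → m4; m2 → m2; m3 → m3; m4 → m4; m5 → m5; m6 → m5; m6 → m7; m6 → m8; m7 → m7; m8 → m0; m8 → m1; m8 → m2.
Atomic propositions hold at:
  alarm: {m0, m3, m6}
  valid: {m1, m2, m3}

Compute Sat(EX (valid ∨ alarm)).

{m0, m1, m2, m3, m8}

Sat(valid ∨ alarm) = {m0, m1, m2, m3, m6}
Sat(EX (valid ∨ alarm)) = {s : some successor in {m0, m1, m2, m3, m6}} = {m0, m1, m2, m3, m8}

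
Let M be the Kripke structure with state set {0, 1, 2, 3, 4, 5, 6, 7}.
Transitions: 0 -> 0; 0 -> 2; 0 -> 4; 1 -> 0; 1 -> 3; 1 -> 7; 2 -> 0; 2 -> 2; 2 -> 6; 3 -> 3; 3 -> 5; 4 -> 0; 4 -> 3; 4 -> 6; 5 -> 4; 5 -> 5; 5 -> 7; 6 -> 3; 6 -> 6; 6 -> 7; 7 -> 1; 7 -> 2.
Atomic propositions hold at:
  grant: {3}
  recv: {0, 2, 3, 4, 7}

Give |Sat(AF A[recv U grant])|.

1

A[recv U grant]: least fixpoint, start Z0 = Sat(grant) = {3}, add states in Sat(recv) with every successor in Z. Already a fixed point.
Sat(A[recv U grant]) = {3}
AF A[recv U grant]: least fixpoint, start Z0 = {3}, add states with every successor in Z. Already a fixed point.
Sat(AF A[recv U grant]) = {3}
|Sat(AF A[recv U grant])| = |{3}| = 1.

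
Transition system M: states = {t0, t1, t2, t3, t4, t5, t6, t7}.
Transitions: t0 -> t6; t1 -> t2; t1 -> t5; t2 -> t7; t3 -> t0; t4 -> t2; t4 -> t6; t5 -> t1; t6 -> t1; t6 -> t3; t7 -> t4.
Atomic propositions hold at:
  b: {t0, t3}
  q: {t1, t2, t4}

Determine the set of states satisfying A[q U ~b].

Sat(~b) = {t1, t2, t4, t5, t6, t7}
A[q U ~b]: least fixpoint, start Z0 = Sat(~b) = {t1, t2, t4, t5, t6, t7}, add states in Sat(q) with every successor in Z. Already a fixed point.
Sat(A[q U ~b]) = {t1, t2, t4, t5, t6, t7}

{t1, t2, t4, t5, t6, t7}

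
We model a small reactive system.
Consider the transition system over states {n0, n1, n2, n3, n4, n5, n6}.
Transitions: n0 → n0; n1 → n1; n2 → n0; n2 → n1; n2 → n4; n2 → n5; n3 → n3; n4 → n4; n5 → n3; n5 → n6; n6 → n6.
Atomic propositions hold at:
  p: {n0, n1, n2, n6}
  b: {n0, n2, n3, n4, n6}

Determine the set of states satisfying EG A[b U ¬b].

Sat(¬b) = {n1, n5}
A[b U ¬b]: least fixpoint, start Z0 = Sat(¬b) = {n1, n5}, add states in Sat(b) with every successor in Z. Already a fixed point.
Sat(A[b U ¬b]) = {n1, n5}
EG A[b U ¬b]: greatest fixpoint, start Z0 = {n1, n5}, keep only states in Sat with some successor in Z. Z1 = {n1}; fixed.
Sat(EG A[b U ¬b]) = {n1}

{n1}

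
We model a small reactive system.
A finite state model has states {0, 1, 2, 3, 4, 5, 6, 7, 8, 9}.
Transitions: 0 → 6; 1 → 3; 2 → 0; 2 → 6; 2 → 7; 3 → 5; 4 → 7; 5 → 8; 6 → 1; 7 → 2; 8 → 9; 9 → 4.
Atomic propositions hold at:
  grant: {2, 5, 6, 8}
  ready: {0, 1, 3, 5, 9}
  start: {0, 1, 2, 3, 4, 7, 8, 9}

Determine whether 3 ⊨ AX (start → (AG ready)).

AG ready: greatest fixpoint, start Z0 = {0, 1, 3, 5, 9}, keep only states in Sat with every successor in Z. Z1 = {1, 3}; Z2 = {1}; Z3 = ∅; fixed.
Sat(AG ready) = ∅
Sat(start → (AG ready)) = {5, 6}
Sat(AX (start → (AG ready))) = {s : every successor in {5, 6}} = {0, 3}
3 ∈ Sat(AX (start → (AG ready))) = {0, 3}, so the formula holds at 3.

Yes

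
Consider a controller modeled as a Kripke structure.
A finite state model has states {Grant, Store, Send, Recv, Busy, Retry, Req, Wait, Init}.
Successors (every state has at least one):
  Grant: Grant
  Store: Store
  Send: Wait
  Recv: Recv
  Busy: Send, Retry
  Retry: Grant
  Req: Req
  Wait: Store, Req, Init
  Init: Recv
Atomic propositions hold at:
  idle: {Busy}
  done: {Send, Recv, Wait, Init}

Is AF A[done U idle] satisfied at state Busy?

A[done U idle]: least fixpoint, start Z0 = Sat(idle) = {Busy}, add states in Sat(done) with every successor in Z. Already a fixed point.
Sat(A[done U idle]) = {Busy}
AF A[done U idle]: least fixpoint, start Z0 = {Busy}, add states with every successor in Z. Already a fixed point.
Sat(AF A[done U idle]) = {Busy}
Busy ∈ Sat(AF A[done U idle]) = {Busy}, so the formula holds at Busy.

Yes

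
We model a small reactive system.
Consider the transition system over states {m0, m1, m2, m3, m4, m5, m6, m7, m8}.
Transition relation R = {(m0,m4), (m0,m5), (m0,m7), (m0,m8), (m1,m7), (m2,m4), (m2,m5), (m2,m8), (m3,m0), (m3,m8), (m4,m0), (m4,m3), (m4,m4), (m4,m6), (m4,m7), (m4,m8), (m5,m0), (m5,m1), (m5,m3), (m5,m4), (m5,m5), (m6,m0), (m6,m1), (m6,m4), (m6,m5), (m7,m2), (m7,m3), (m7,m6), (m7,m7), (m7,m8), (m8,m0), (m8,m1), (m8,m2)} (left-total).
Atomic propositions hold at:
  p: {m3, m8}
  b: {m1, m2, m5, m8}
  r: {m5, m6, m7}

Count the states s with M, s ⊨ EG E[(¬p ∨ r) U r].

Sat(¬p) = {m0, m1, m2, m4, m5, m6, m7}
Sat(¬p ∨ r) = {m0, m1, m2, m4, m5, m6, m7}
E[(¬p ∨ r) U r]: least fixpoint, start Z0 = Sat(r) = {m5, m6, m7}, add states in Sat(¬p ∨ r) with some successor in Z. Z1 = {m0, m1, m2, m4, m5, m6, m7}; fixed.
Sat(E[(¬p ∨ r) U r]) = {m0, m1, m2, m4, m5, m6, m7}
EG E[(¬p ∨ r) U r]: greatest fixpoint, start Z0 = {m0, m1, m2, m4, m5, m6, m7}, keep only states in Sat with some successor in Z. Already a fixed point.
Sat(EG E[(¬p ∨ r) U r]) = {m0, m1, m2, m4, m5, m6, m7}
|Sat(EG E[(¬p ∨ r) U r])| = |{m0, m1, m2, m4, m5, m6, m7}| = 7.

7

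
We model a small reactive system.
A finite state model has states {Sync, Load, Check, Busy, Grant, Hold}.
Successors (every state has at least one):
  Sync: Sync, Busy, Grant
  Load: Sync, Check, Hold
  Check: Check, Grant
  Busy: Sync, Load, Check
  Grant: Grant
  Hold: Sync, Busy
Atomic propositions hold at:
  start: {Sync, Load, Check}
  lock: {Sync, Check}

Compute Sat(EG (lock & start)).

Sat(lock & start) = {Sync, Check}
EG (lock & start): greatest fixpoint, start Z0 = {Sync, Check}, keep only states in Sat with some successor in Z. Already a fixed point.
Sat(EG (lock & start)) = {Sync, Check}

{Sync, Check}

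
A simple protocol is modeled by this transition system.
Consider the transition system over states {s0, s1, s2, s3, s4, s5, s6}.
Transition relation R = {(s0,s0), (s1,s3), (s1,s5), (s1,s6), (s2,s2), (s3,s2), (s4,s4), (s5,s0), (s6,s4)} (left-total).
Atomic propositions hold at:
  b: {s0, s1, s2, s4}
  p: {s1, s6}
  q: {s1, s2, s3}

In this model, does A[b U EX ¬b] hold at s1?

Sat(¬b) = {s3, s5, s6}
Sat(EX ¬b) = {s : some successor in {s3, s5, s6}} = {s1}
A[b U EX ¬b]: least fixpoint, start Z0 = Sat(EX ¬b) = {s1}, add states in Sat(b) with every successor in Z. Already a fixed point.
Sat(A[b U EX ¬b]) = {s1}
s1 ∈ Sat(A[b U EX ¬b]) = {s1}, so the formula holds at s1.

Yes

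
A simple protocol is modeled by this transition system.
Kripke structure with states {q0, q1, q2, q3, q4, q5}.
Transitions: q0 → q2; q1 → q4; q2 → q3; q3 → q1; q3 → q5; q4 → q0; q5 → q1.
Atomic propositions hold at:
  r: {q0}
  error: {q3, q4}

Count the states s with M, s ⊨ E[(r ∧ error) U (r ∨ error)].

Sat(r ∧ error) = ∅
Sat(r ∨ error) = {q0, q3, q4}
E[(r ∧ error) U (r ∨ error)]: least fixpoint, start Z0 = Sat((r ∨ error)) = {q0, q3, q4}, add states in Sat(r ∧ error) with some successor in Z. Already a fixed point.
Sat(E[(r ∧ error) U (r ∨ error)]) = {q0, q3, q4}
|Sat(E[(r ∧ error) U (r ∨ error)])| = |{q0, q3, q4}| = 3.

3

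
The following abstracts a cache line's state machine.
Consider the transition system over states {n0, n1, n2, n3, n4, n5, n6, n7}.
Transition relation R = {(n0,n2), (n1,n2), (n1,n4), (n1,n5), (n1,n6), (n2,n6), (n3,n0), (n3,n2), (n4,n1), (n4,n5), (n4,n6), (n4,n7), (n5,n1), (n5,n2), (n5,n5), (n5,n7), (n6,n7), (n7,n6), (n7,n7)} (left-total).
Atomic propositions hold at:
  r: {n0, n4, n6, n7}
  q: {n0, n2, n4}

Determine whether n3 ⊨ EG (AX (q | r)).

Sat(q | r) = {n0, n2, n4, n6, n7}
Sat(AX (q | r)) = {s : every successor in {n0, n2, n4, n6, n7}} = {n0, n2, n3, n6, n7}
EG (AX (q | r)): greatest fixpoint, start Z0 = {n0, n2, n3, n6, n7}, keep only states in Sat with some successor in Z. Already a fixed point.
Sat(EG (AX (q | r))) = {n0, n2, n3, n6, n7}
n3 ∈ Sat(EG (AX (q | r))) = {n0, n2, n3, n6, n7}, so the formula holds at n3.

Yes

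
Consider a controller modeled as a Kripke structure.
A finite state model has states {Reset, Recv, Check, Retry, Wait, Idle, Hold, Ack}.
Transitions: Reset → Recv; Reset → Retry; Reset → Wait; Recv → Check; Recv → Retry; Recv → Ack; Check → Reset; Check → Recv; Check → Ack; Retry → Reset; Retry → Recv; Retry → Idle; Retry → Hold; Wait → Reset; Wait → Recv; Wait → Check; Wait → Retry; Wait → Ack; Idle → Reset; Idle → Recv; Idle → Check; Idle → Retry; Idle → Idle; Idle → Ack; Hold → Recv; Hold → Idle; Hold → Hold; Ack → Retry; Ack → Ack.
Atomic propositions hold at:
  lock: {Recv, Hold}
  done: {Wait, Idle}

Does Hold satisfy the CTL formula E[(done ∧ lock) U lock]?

Sat(done ∧ lock) = ∅
E[(done ∧ lock) U lock]: least fixpoint, start Z0 = Sat(lock) = {Recv, Hold}, add states in Sat(done ∧ lock) with some successor in Z. Already a fixed point.
Sat(E[(done ∧ lock) U lock]) = {Recv, Hold}
Hold ∈ Sat(E[(done ∧ lock) U lock]) = {Recv, Hold}, so the formula holds at Hold.

Yes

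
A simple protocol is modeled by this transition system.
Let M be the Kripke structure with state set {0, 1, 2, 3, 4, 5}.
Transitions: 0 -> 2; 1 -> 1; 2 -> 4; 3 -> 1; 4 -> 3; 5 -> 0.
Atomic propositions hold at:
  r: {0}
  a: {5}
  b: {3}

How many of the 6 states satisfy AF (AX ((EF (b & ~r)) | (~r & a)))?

Sat(~r) = {1, 2, 3, 4, 5}
Sat(b & ~r) = {3}
EF (b & ~r): least fixpoint, start Z0 = {3}, add states with some successor in Z. Z1 = {3, 4}; Z2 = {2, 3, 4}; Z3 = {0, 2, 3, 4}; Z4 = {0, 2, 3, 4, 5}; fixed.
Sat(EF (b & ~r)) = {0, 2, 3, 4, 5}
Sat(~r & a) = {5}
Sat((EF (b & ~r)) | (~r & a)) = {0, 2, 3, 4, 5}
Sat(AX ((EF (b & ~r)) | (~r & a))) = {s : every successor in {0, 2, 3, 4, 5}} = {0, 2, 4, 5}
AF (AX ((EF (b & ~r)) | (~r & a))): least fixpoint, start Z0 = {0, 2, 4, 5}, add states with every successor in Z. Already a fixed point.
Sat(AF (AX ((EF (b & ~r)) | (~r & a)))) = {0, 2, 4, 5}
|Sat(AF (AX ((EF (b & ~r)) | (~r & a))))| = |{0, 2, 4, 5}| = 4.

4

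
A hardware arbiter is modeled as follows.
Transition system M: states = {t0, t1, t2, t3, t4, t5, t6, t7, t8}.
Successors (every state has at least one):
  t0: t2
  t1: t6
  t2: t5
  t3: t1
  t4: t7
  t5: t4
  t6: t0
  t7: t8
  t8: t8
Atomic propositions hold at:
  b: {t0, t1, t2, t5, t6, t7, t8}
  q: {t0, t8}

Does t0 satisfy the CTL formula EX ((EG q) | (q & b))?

EG q: greatest fixpoint, start Z0 = {t0, t8}, keep only states in Sat with some successor in Z. Z1 = {t8}; fixed.
Sat(EG q) = {t8}
Sat(q & b) = {t0, t8}
Sat((EG q) | (q & b)) = {t0, t8}
Sat(EX ((EG q) | (q & b))) = {s : some successor in {t0, t8}} = {t6, t7, t8}
t0 ∉ Sat(EX ((EG q) | (q & b))) = {t6, t7, t8}, so the formula does not hold at t0.

No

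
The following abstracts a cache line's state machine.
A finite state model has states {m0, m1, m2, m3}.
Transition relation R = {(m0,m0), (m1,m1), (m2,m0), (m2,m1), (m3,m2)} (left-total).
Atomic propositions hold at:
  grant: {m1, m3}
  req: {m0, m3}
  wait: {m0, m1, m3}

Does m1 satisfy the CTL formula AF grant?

AF grant: least fixpoint, start Z0 = {m1, m3}, add states with every successor in Z. Already a fixed point.
Sat(AF grant) = {m1, m3}
m1 ∈ Sat(AF grant) = {m1, m3}, so the formula holds at m1.

Yes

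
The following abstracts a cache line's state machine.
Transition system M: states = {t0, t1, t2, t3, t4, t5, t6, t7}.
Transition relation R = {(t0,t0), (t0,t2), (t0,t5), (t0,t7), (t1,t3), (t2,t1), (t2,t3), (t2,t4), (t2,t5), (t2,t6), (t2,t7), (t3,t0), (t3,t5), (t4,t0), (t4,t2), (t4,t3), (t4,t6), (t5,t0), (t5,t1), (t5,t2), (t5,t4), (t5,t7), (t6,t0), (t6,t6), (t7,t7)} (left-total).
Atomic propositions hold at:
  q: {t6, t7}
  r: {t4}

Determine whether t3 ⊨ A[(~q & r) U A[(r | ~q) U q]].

Sat(~q) = {t0, t1, t2, t3, t4, t5}
Sat(~q & r) = {t4}
Sat(r | ~q) = {t0, t1, t2, t3, t4, t5}
A[(r | ~q) U q]: least fixpoint, start Z0 = Sat(q) = {t6, t7}, add states in Sat(r | ~q) with every successor in Z. Already a fixed point.
Sat(A[(r | ~q) U q]) = {t6, t7}
A[(~q & r) U A[(r | ~q) U q]]: least fixpoint, start Z0 = Sat(A[(r | ~q) U q]) = {t6, t7}, add states in Sat(~q & r) with every successor in Z. Already a fixed point.
Sat(A[(~q & r) U A[(r | ~q) U q]]) = {t6, t7}
t3 ∉ Sat(A[(~q & r) U A[(r | ~q) U q]]) = {t6, t7}, so the formula does not hold at t3.

No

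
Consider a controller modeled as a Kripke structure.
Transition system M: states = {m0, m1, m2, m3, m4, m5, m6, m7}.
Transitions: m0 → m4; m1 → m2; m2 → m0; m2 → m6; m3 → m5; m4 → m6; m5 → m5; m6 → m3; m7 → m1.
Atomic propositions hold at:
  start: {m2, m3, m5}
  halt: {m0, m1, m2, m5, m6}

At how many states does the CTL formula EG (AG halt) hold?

AG halt: greatest fixpoint, start Z0 = {m0, m1, m2, m5, m6}, keep only states in Sat with every successor in Z. Z1 = {m1, m2, m5}; Z2 = {m1, m5}; Z3 = {m5}; fixed.
Sat(AG halt) = {m5}
EG (AG halt): greatest fixpoint, start Z0 = {m5}, keep only states in Sat with some successor in Z. Already a fixed point.
Sat(EG (AG halt)) = {m5}
|Sat(EG (AG halt))| = |{m5}| = 1.

1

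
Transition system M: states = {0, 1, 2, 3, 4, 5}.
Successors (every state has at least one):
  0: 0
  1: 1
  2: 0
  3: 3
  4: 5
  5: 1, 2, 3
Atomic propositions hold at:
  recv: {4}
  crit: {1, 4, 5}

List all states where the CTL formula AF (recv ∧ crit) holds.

Sat(recv ∧ crit) = {4}
AF (recv ∧ crit): least fixpoint, start Z0 = {4}, add states with every successor in Z. Already a fixed point.
Sat(AF (recv ∧ crit)) = {4}

{4}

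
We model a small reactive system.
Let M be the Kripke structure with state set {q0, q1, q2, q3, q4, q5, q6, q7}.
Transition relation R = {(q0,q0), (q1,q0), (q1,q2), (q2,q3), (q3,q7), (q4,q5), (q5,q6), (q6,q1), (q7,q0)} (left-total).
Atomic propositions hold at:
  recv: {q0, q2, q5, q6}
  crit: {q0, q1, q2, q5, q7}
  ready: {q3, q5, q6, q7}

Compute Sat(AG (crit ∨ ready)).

{q0, q1, q2, q3, q5, q6, q7}

Sat(crit ∨ ready) = {q0, q1, q2, q3, q5, q6, q7}
AG (crit ∨ ready): greatest fixpoint, start Z0 = {q0, q1, q2, q3, q5, q6, q7}, keep only states in Sat with every successor in Z. Already a fixed point.
Sat(AG (crit ∨ ready)) = {q0, q1, q2, q3, q5, q6, q7}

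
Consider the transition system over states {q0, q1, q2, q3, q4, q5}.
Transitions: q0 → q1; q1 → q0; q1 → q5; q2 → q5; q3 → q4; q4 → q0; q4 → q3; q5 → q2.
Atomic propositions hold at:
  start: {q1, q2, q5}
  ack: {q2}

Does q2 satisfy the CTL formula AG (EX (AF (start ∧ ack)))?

Sat(start ∧ ack) = {q2}
AF (start ∧ ack): least fixpoint, start Z0 = {q2}, add states with every successor in Z. Z1 = {q2, q5}; fixed.
Sat(AF (start ∧ ack)) = {q2, q5}
Sat(EX (AF (start ∧ ack))) = {s : some successor in {q2, q5}} = {q1, q2, q5}
AG (EX (AF (start ∧ ack))): greatest fixpoint, start Z0 = {q1, q2, q5}, keep only states in Sat with every successor in Z. Z1 = {q2, q5}; fixed.
Sat(AG (EX (AF (start ∧ ack)))) = {q2, q5}
q2 ∈ Sat(AG (EX (AF (start ∧ ack)))) = {q2, q5}, so the formula holds at q2.

Yes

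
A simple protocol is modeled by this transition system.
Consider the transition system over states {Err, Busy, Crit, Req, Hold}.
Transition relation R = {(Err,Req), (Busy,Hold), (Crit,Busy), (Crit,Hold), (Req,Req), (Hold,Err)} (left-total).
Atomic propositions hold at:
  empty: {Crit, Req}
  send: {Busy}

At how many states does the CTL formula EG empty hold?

EG empty: greatest fixpoint, start Z0 = {Crit, Req}, keep only states in Sat with some successor in Z. Z1 = {Req}; fixed.
Sat(EG empty) = {Req}
|Sat(EG empty)| = |{Req}| = 1.

1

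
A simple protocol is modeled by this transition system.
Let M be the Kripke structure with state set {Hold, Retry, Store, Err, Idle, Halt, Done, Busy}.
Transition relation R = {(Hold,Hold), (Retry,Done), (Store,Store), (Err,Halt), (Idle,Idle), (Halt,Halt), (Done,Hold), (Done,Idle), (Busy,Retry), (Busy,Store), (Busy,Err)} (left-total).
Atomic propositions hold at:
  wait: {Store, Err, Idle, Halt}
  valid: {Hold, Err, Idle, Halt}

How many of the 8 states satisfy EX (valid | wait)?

Sat(valid | wait) = {Hold, Store, Err, Idle, Halt}
Sat(EX (valid | wait)) = {s : some successor in {Hold, Store, Err, Idle, Halt}} = {Hold, Store, Err, Idle, Halt, Done, Busy}
|Sat(EX (valid | wait))| = |{Hold, Store, Err, Idle, Halt, Done, Busy}| = 7.

7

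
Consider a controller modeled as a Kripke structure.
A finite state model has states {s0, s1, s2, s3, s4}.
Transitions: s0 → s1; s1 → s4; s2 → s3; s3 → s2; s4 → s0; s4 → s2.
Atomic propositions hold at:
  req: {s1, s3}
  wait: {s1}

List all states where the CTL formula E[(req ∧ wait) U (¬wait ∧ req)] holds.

Sat(req ∧ wait) = {s1}
Sat(¬wait) = {s0, s2, s3, s4}
Sat(¬wait ∧ req) = {s3}
E[(req ∧ wait) U (¬wait ∧ req)]: least fixpoint, start Z0 = Sat((¬wait ∧ req)) = {s3}, add states in Sat(req ∧ wait) with some successor in Z. Already a fixed point.
Sat(E[(req ∧ wait) U (¬wait ∧ req)]) = {s3}

{s3}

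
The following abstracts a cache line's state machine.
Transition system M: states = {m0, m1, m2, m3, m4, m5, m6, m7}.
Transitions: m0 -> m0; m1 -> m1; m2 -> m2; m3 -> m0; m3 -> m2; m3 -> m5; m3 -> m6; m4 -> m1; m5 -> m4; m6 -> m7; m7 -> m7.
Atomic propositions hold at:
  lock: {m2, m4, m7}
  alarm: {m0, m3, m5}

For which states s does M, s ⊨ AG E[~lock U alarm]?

{m0}

Sat(~lock) = {m0, m1, m3, m5, m6}
E[~lock U alarm]: least fixpoint, start Z0 = Sat(alarm) = {m0, m3, m5}, add states in Sat(~lock) with some successor in Z. Already a fixed point.
Sat(E[~lock U alarm]) = {m0, m3, m5}
AG E[~lock U alarm]: greatest fixpoint, start Z0 = {m0, m3, m5}, keep only states in Sat with every successor in Z. Z1 = {m0}; fixed.
Sat(AG E[~lock U alarm]) = {m0}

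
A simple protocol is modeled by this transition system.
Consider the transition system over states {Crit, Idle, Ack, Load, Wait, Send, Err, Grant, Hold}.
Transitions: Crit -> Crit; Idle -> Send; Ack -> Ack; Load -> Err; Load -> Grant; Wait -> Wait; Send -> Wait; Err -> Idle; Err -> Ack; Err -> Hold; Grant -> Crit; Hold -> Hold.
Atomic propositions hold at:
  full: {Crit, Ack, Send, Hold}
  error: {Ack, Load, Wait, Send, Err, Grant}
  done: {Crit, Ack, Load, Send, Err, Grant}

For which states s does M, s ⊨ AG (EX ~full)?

{Wait, Send}

Sat(~full) = {Idle, Load, Wait, Err, Grant}
Sat(EX ~full) = {s : some successor in {Idle, Load, Wait, Err, Grant}} = {Load, Wait, Send, Err}
AG (EX ~full): greatest fixpoint, start Z0 = {Load, Wait, Send, Err}, keep only states in Sat with every successor in Z. Z1 = {Wait, Send}; fixed.
Sat(AG (EX ~full)) = {Wait, Send}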